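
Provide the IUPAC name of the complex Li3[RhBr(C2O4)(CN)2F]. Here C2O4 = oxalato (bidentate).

The 3 lithium counter-ions carry a total charge of +3, so each complex ion is 3−.
Ligand charges: 1×fluoro (-1 each), 1×bromo (-1 each), 2×cyano (-1 each), 1×oxalato (-2 each); total -6. So Rh + (-6) = 3−, giving Rh = +3.
Ligands are named alphabetically: bromo before cyano before fluoro before oxalato.
The complex ion is anionic, so rhodium takes the -ate form rhodate(III).

lithium bromodicyanofluorooxalatorhodate(III)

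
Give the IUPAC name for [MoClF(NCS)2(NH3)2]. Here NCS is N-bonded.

There is no counter-ion, so the complex is neutral overall.
Ligand charges: 2×ammine (neutral), 1×chloro (-1 each), 1×fluoro (-1 each), 2×isothiocyanato (-1 each); total -4. So Mo + (-4) = 0, giving Mo = +4.
Ligands are named alphabetically: ammine before chloro before fluoro before isothiocyanato.

diamminechlorofluorodiisothiocyanatomolybdenum(IV)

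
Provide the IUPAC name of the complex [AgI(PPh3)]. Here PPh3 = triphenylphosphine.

There is no counter-ion, so the complex is neutral overall.
Ligand charges: 1×triphenylphosphine (neutral), 1×iodo (-1 each); total -1. So Ag + (-1) = 0, giving Ag = +1.
Ligands are named alphabetically: iodo before triphenylphosphine.

iodo(triphenylphosphine)silver(I)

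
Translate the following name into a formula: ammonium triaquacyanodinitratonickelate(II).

Ligands: 3 aqua (H2O, neutral), 1 cyano (CN, -1), 2 nitrato (NO3, -1). Ligand charge sum = -3.
Charge balance with ammonium (+1) requires 1 complex ion per 1 ammonium.

NH4[Ni(CN)(H2O)3(NO3)2]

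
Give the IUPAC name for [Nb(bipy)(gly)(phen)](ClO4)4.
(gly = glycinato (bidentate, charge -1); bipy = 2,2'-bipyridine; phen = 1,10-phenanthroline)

The 4 perchlorate counter-ions carry a total charge of -4, so each complex ion is 4+.
Ligand charges: 1×glycinato (-1 each), 1×2,2'-bipyridine (neutral), 1×1,10-phenanthroline (neutral); total -1. So Nb + (-1) = 4+, giving Nb = +5.
Ligands are named alphabetically: bipyridine before glycinato before phenanthroline.

(2,2'-bipyridine)(glycinato)(1,10-phenanthroline)niobium(V) perchlorate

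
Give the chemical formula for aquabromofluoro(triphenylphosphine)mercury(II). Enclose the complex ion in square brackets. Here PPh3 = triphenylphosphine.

Ligands: 1 bromo (Br, -1), 1 aqua (H2O, neutral), 1 triphenylphosphine (PPh3, neutral), 1 fluoro (F, -1). Ligand charge sum = -2.
With Hg in oxidation state +2, the complex ion is [Hg...].

[HgBrF(H2O)(PPh3)]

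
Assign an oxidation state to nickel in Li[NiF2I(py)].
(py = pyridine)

+2

1 lithium outside the brackets (+1 each) → the complex ion is 1−.
Ligand charges: 1×I = -1; 1×py neutral; 2×F = -2; sum -3.
Ni + (-3) = 1− ⇒ Ni is +2.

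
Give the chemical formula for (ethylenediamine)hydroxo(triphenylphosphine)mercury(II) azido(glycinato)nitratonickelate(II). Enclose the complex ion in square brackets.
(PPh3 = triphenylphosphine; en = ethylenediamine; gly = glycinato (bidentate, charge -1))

Cation [Hg…]: ligand charges -1, Hg(II) ⇒ ion charge 1+.
Anion [Ni…]: ligand charges -3, Ni(II) ⇒ ion charge 1−.

[Hg(en)(OH)(PPh3)][Ni(gly)(N3)(NO3)]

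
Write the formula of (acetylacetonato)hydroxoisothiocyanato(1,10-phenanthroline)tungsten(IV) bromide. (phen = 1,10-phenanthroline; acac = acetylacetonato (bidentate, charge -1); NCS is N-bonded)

Ligands: 1 1,10-phenanthroline (phen, neutral), 1 hydroxo (OH, -1), 1 acetylacetonato (acac, -1), 1 isothiocyanato (NCS, -1). Ligand charge sum = -3.
With W in oxidation state +4, the complex ion is [W...]^1+.
Charge balance with bromide (-1) requires 1 complex ion per 1 bromide.

[W(acac)(NCS)(OH)(phen)]Br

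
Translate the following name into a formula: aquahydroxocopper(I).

[Cu(H2O)(OH)]

Ligands: 1 aqua (H2O, neutral), 1 hydroxo (OH, -1). Ligand charge sum = -1.
With Cu in oxidation state +1, the complex ion is [Cu...].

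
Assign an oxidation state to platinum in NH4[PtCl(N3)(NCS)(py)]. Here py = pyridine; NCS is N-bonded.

+2

1 ammonium outside the brackets (+1 each) → the complex ion is 1−.
Ligand charges: 1×Cl = -1; 1×py neutral; 1×NCS = -1; 1×N3 = -1; sum -3.
Pt + (-3) = 1− ⇒ Pt is +2.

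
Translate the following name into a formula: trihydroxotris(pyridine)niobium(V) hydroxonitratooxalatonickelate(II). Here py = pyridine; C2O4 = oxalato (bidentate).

[Nb(OH)3(py)3][Ni(C2O4)(NO3)(OH)]

Cation [Nb…]: ligand charges -3, Nb(V) ⇒ ion charge 2+.
Anion [Ni…]: ligand charges -4, Ni(II) ⇒ ion charge 2−.
One 2+ cation balances one 2− anion.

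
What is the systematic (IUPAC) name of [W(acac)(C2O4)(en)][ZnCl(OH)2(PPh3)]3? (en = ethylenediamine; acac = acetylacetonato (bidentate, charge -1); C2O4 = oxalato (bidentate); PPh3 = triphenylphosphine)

(acetylacetonato)(ethylenediamine)oxalatotungsten(VI) chlorodihydroxo(triphenylphosphine)zincate(II)

Both ions are complex: the cation is named first with the plain metal name, the anion second with the -ate form; each ion's ligands are alphabetised independently.
Zinc is always +2 in its complexes; the anion's ligand charges sum to -3, so the complex anion is 1−.
With 3 anions per cation, the cation must be 3×1 = 3+.
Cation: ligand charges sum to -3; for the ion to be 3+, W = +6.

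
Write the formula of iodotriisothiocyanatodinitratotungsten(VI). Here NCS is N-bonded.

Ligands: 3 isothiocyanato (NCS, -1), 1 iodo (I, -1), 2 nitrato (NO3, -1). Ligand charge sum = -6.
With W in oxidation state +6, the complex ion is [W...].

[WI(NCS)3(NO3)2]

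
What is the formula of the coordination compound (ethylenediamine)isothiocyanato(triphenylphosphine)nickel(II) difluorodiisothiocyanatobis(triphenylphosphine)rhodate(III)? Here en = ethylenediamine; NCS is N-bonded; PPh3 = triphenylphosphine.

Cation [Ni…]: ligand charges -1, Ni(II) ⇒ ion charge 1+.
Anion [Rh…]: ligand charges -4, Rh(III) ⇒ ion charge 1−.
One 1+ cation balances one 1− anion.

[Ni(en)(NCS)(PPh3)][RhF2(NCS)2(PPh3)2]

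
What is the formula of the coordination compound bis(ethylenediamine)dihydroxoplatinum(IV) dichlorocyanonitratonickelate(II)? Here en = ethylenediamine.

[Pt(en)2(OH)2][NiCl2(CN)(NO3)]

Cation [Pt…]: ligand charges -2, Pt(IV) ⇒ ion charge 2+.
Anion [Ni…]: ligand charges -4, Ni(II) ⇒ ion charge 2−.
One 2+ cation balances one 2− anion.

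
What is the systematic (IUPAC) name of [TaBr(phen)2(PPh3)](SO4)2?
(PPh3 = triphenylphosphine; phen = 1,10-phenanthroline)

The 2 sulfate counter-ions carry a total charge of -4, so each complex ion is 4+.
Ligand charges: 1×bromo (-1 each), 1×triphenylphosphine (neutral), 2×1,10-phenanthroline (neutral); total -1. So Ta + (-1) = 4+, giving Ta = +5.
Ligands are named alphabetically: bromo before phenanthroline before triphenylphosphine.

bromobis(1,10-phenanthroline)(triphenylphosphine)tantalum(V) sulfate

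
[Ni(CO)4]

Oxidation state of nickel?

0

No counter-ion: the bracketed complex is neutral.
Ligand charges: 4×CO neutral; sum 0.
Ni + (0) = 0 ⇒ Ni is 0.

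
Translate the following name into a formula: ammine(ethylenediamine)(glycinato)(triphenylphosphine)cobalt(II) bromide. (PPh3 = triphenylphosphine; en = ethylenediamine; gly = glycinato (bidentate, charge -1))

Ligands: 1 triphenylphosphine (PPh3, neutral), 1 ethylenediamine (en, neutral), 1 glycinato (gly, -1), 1 ammine (NH3, neutral). Ligand charge sum = -1.
With Co in oxidation state +2, the complex ion is [Co...]^1+.
Charge balance with bromide (-1) requires 1 complex ion per 1 bromide.

[Co(en)(gly)(NH3)(PPh3)]Br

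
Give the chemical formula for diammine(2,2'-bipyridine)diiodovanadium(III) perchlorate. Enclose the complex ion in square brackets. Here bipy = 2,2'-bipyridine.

[V(bipy)I2(NH3)2]ClO4

Ligands: 2 iodo (I, -1), 1 2,2'-bipyridine (bipy, neutral), 2 ammine (NH3, neutral). Ligand charge sum = -2.
With V in oxidation state +3, the complex ion is [V...]^1+.
Charge balance with perchlorate (-1) requires 1 complex ion per 1 perchlorate.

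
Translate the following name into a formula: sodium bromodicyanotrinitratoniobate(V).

Ligands: 2 cyano (CN, -1), 1 bromo (Br, -1), 3 nitrato (NO3, -1). Ligand charge sum = -6.
With Nb in oxidation state +5, the complex ion is [Nb...]^1−.
Charge balance with sodium (+1) requires 1 complex ion per 1 sodium.

Na[NbBr(CN)2(NO3)3]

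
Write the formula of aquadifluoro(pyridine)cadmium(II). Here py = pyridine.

[CdF2(H2O)(py)]

Ligands: 2 fluoro (F, -1), 1 aqua (H2O, neutral), 1 pyridine (py, neutral). Ligand charge sum = -2.
With Cd in oxidation state +2, the complex ion is [Cd...].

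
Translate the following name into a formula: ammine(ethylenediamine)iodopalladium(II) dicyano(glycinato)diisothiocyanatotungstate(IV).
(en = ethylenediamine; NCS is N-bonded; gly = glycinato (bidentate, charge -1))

[Pd(en)I(NH3)][W(CN)2(gly)(NCS)2]

Cation [Pd…]: ligand charges -1, Pd(II) ⇒ ion charge 1+.
Anion [W…]: ligand charges -5, W(IV) ⇒ ion charge 1−.
One 1+ cation balances one 1− anion.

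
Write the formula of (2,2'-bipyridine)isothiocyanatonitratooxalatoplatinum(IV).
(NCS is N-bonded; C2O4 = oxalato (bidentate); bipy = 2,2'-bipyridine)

Ligands: 1 nitrato (NO3, -1), 1 isothiocyanato (NCS, -1), 1 oxalato (C2O4, -2), 1 2,2'-bipyridine (bipy, neutral). Ligand charge sum = -4.
With Pt in oxidation state +4, the complex ion is [Pt...].

[Pt(bipy)(C2O4)(NCS)(NO3)]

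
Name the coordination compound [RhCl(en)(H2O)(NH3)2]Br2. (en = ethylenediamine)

diammineaquachloro(ethylenediamine)rhodium(III) bromide

The 2 bromide counter-ions carry a total charge of -2, so each complex ion is 2+.
Ligand charges: 2×ammine (neutral), 1×aqua (neutral), 1×chloro (-1 each), 1×ethylenediamine (neutral); total -1. So Rh + (-1) = 2+, giving Rh = +3.
Ligands are named alphabetically: ammine before aqua before chloro before ethylenediamine.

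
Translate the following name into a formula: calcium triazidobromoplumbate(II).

Ligands: 3 azido (N3, -1), 1 bromo (Br, -1). Ligand charge sum = -4.
Charge balance with calcium (+2) requires 1 complex ion per 1 calcium.

Ca[PbBr(N3)3]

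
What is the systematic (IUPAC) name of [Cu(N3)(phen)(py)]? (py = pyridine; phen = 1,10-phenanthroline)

There is no counter-ion, so the complex is neutral overall.
Ligand charges: 1×pyridine (neutral), 1×azido (-1 each), 1×1,10-phenanthroline (neutral); total -1. So Cu + (-1) = 0, giving Cu = +1.
Ligands are named alphabetically: azido before phenanthroline before pyridine.

azido(1,10-phenanthroline)(pyridine)copper(I)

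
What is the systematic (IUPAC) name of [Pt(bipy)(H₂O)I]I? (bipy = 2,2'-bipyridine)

aqua(2,2'-bipyridine)iodoplatinum(II) iodide

The 1 iodide counter-ion carries a total charge of -1, so each complex ion is 1+.
Ligand charges: 1×iodo (-1 each), 1×2,2'-bipyridine (neutral), 1×aqua (neutral); total -1. So Pt + (-1) = 1+, giving Pt = +2.
Ligands are named alphabetically: aqua before bipyridine before iodo.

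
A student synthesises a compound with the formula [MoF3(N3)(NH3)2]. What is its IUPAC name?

diammineazidotrifluoromolybdenum(IV)

There is no counter-ion, so the complex is neutral overall.
Ligand charges: 3×fluoro (-1 each), 2×ammine (neutral), 1×azido (-1 each); total -4. So Mo + (-4) = 0, giving Mo = +4.
Ligands are named alphabetically: ammine before azido before fluoro.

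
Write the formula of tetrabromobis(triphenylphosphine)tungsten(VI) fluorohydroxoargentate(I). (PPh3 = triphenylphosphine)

[WBr4(PPh3)2][AgF(OH)]2

Cation [W…]: ligand charges -4, W(VI) ⇒ ion charge 2+.
Anion [Ag…]: ligand charges -2, Ag(I) ⇒ ion charge 1−.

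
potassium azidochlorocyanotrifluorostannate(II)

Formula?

Ligands: 1 cyano (CN, -1), 1 chloro (Cl, -1), 1 azido (N3, -1), 3 fluoro (F, -1). Ligand charge sum = -6.
With Sn in oxidation state +2, the complex ion is [Sn...]^4−.
Charge balance with potassium (+1) requires 1 complex ion per 4 potassium.

K4[SnCl(CN)F3(N3)]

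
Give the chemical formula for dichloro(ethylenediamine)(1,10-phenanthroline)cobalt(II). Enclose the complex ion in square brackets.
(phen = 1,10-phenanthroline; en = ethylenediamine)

Ligands: 1 1,10-phenanthroline (phen, neutral), 2 chloro (Cl, -1), 1 ethylenediamine (en, neutral). Ligand charge sum = -2.
With Co in oxidation state +2, the complex ion is [Co...].

[CoCl2(en)(phen)]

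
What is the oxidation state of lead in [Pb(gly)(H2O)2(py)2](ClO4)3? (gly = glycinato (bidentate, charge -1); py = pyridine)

+4

3 perchlorate outside the brackets (-1 each) → the complex ion is 3+.
Ligand charges: 1×gly = -1; 2×py neutral; 2×H2O neutral; sum -1.
Pb + (-1) = 3+ ⇒ Pb is +4.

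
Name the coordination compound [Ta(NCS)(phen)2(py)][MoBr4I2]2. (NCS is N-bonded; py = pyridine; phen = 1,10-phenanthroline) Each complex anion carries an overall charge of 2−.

isothiocyanatobis(1,10-phenanthroline)(pyridine)tantalum(V) tetrabromodiiodomolybdate(IV)

The complex anion is given as 2−; its ligand charges sum to -6, so Mo = +4.
With 2 anions per cation, the cation must be 2×2 = 4+.
Cation: ligand charges sum to -1; for the ion to be 4+, Ta = +5.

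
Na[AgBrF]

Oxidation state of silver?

1 sodium outside the brackets (+1 each) → the complex ion is 1−.
Ligand charges: 1×Br = -1; 1×F = -1; sum -2.
Ag + (-2) = 1− ⇒ Ag is +1.

+1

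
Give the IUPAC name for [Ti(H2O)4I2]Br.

The 1 bromide counter-ion carries a total charge of -1, so each complex ion is 1+.
Ligand charges: 2×iodo (-1 each), 4×aqua (neutral); total -2. So Ti + (-2) = 1+, giving Ti = +3.
Ligands are named alphabetically: aqua before iodo.

tetraaquadiiodotitanium(III) bromide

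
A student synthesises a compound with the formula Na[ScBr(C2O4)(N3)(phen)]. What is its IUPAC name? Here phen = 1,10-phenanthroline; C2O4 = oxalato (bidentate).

The 1 sodium counter-ion carries a total charge of +1, so each complex ion is 1−.
Ligand charges: 1×1,10-phenanthroline (neutral), 1×azido (-1 each), 1×oxalato (-2 each), 1×bromo (-1 each); total -4. So Sc + (-4) = 1−, giving Sc = +3.
The complex ion is anionic, so scandium takes the -ate form scandate(III).

sodium azidobromooxalato(1,10-phenanthroline)scandate(III)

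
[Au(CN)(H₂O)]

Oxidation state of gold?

+1

No counter-ion: the bracketed complex is neutral.
Ligand charges: 1×H2O neutral; 1×CN = -1; sum -1.
Au + (-1) = 0 ⇒ Au is +1.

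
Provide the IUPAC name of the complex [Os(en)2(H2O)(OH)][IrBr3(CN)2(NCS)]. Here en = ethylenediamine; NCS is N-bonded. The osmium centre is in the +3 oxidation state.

aquabis(ethylenediamine)hydroxoosmium(III) tribromodicyanoisothiocyanatoiridate(IV)

Both ions are complex: the cation is named first with the plain metal name, the anion second with the -ate form; each ion's ligands are alphabetised independently.
Os is given as +3; the cation's ligand charges sum to -1, so the complex cation is 2+.
A 1:1 salt means the anion carries the equal and opposite charge, 2−.
Anion: ligand charges sum to -6; for the ion to be 2−, Ir = +4.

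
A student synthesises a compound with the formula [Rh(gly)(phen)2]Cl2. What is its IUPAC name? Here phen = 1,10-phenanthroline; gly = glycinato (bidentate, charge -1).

(glycinato)bis(1,10-phenanthroline)rhodium(III) chloride

The 2 chloride counter-ions carry a total charge of -2, so each complex ion is 2+.
Ligand charges: 2×1,10-phenanthroline (neutral), 1×glycinato (-1 each); total -1. So Rh + (-1) = 2+, giving Rh = +3.
Ligands are named alphabetically: glycinato before phenanthroline.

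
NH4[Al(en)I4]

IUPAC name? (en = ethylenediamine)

ammonium (ethylenediamine)tetraiodoaluminate(III)

The 1 ammonium counter-ion carries a total charge of +1, so each complex ion is 1−.
Ligand charges: 4×iodo (-1 each), 1×ethylenediamine (neutral); total -4. So Al + (-4) = 1−, giving Al = +3.
Ligands are named alphabetically: ethylenediamine before iodo.
The complex ion is anionic, so aluminium takes the -ate form aluminate(III).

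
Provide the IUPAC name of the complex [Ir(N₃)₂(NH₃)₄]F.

tetraamminediazidoiridium(III) fluoride

The 1 fluoride counter-ion carries a total charge of -1, so each complex ion is 1+.
Ligand charges: 4×ammine (neutral), 2×azido (-1 each); total -2. So Ir + (-2) = 1+, giving Ir = +3.
Ligands are named alphabetically: ammine before azido.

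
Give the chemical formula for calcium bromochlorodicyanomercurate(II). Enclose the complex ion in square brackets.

Ca[HgBrCl(CN)2]

Ligands: 2 cyano (CN, -1), 1 chloro (Cl, -1), 1 bromo (Br, -1). Ligand charge sum = -4.
With Hg in oxidation state +2, the complex ion is [Hg...]^2−.
Charge balance with calcium (+2) requires 1 complex ion per 1 calcium.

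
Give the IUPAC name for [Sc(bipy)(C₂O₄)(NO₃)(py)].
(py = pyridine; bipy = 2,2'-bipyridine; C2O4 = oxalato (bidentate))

(2,2'-bipyridine)nitratooxalato(pyridine)scandium(III)

There is no counter-ion, so the complex is neutral overall.
Ligand charges: 1×nitrato (-1 each), 1×pyridine (neutral), 1×2,2'-bipyridine (neutral), 1×oxalato (-2 each); total -3. So Sc + (-3) = 0, giving Sc = +3.
Ligands are named alphabetically: bipyridine before nitrato before oxalato before pyridine.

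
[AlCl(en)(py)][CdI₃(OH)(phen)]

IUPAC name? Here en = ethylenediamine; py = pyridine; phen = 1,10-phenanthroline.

Both ions are complex: the cation is named first with the plain metal name, the anion second with the -ate form; each ion's ligands are alphabetised independently.
Cadmium is always +2 in its complexes; the anion's ligand charges sum to -4, so the complex anion is 2−.
A 1:1 salt means the cation carries the equal and opposite charge, 2+.
Cation: ligand charges sum to -1; for the ion to be 2+, Al = +3.

chloro(ethylenediamine)(pyridine)aluminium(III) hydroxotriiodo(1,10-phenanthroline)cadmate(II)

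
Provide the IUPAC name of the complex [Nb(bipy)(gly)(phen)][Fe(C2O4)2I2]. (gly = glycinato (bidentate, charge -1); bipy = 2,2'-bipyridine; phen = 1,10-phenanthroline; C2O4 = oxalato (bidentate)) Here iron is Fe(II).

Both ions are complex: the cation is named first with the plain metal name, the anion second with the -ate form; each ion's ligands are alphabetised independently.
Fe is given as +2; the anion's ligand charges sum to -6, so the complex anion is 4−.
A 1:1 salt means the cation carries the equal and opposite charge, 4+.
Cation: ligand charges sum to -1; for the ion to be 4+, Nb = +5.

(2,2'-bipyridine)(glycinato)(1,10-phenanthroline)niobium(V) diiododioxalatoferrate(II)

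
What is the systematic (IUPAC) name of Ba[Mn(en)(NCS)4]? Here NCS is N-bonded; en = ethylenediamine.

barium (ethylenediamine)tetraisothiocyanatomanganate(II)

The 1 barium counter-ion carries a total charge of +2, so each complex ion is 2−.
Ligand charges: 4×isothiocyanato (-1 each), 1×ethylenediamine (neutral); total -4. So Mn + (-4) = 2−, giving Mn = +2.
The complex ion is anionic, so manganese takes the -ate form manganate(II).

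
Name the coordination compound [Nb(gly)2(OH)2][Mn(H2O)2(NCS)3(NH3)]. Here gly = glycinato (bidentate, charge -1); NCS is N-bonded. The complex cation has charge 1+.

bis(glycinato)dihydroxoniobium(V) amminediaquatriisothiocyanatomanganate(II)

Both ions are complex: the cation is named first with the plain metal name, the anion second with the -ate form; each ion's ligands are alphabetised independently.
The complex cation is given as 1+; its ligand charges sum to -4, so Nb = +5.
A 1:1 salt means the anion carries the equal and opposite charge, 1−.
Anion: ligand charges sum to -3; for the ion to be 1−, Mn = +2.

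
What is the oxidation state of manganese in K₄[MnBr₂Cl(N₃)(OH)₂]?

+2

4 potassium outside the brackets (+1 each) → the complex ion is 4−.
Ligand charges: 1×N3 = -1; 2×OH = -2; 2×Br = -2; 1×Cl = -1; sum -6.
Mn + (-6) = 4− ⇒ Mn is +2.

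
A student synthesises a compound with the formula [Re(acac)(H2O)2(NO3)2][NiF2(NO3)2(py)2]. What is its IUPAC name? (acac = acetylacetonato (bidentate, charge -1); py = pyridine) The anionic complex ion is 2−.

The complex anion is given as 2−; its ligand charges sum to -4, so Ni = +2.
A 1:1 salt means the cation carries the equal and opposite charge, 2+.
Cation: ligand charges sum to -3; for the ion to be 2+, Re = +5.

(acetylacetonato)diaquadinitratorhenium(V) difluorodinitratobis(pyridine)nickelate(II)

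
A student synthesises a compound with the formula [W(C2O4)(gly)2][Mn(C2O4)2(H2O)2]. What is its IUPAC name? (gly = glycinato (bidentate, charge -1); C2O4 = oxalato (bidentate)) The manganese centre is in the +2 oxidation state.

bis(glycinato)oxalatotungsten(VI) diaquadioxalatomanganate(II)

Both ions are complex: the cation is named first with the plain metal name, the anion second with the -ate form; each ion's ligands are alphabetised independently.
Mn is given as +2; the anion's ligand charges sum to -4, so the complex anion is 2−.
A 1:1 salt means the cation carries the equal and opposite charge, 2+.
Cation: ligand charges sum to -4; for the ion to be 2+, W = +6.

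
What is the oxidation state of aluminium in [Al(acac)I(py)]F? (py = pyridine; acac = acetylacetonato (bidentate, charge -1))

1 fluoride outside the brackets (-1 each) → the complex ion is 1+.
Ligand charges: 1×py neutral; 1×acac = -1; 1×I = -1; sum -2.
Al + (-2) = 1+ ⇒ Al is +3.

+3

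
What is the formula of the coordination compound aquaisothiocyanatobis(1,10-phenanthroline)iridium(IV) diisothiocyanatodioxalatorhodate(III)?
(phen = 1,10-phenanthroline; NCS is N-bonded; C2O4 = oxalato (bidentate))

[Ir(H2O)(NCS)(phen)2][Rh(C2O4)2(NCS)2]

Cation [Ir…]: ligand charges -1, Ir(IV) ⇒ ion charge 3+.
Anion [Rh…]: ligand charges -6, Rh(III) ⇒ ion charge 3−.
One 3+ cation balances one 3− anion.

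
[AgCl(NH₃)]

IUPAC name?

amminechlorosilver(I)

There is no counter-ion, so the complex is neutral overall.
Ligand charges: 1×chloro (-1 each), 1×ammine (neutral); total -1. So Ag + (-1) = 0, giving Ag = +1.
Ligands are named alphabetically: ammine before chloro.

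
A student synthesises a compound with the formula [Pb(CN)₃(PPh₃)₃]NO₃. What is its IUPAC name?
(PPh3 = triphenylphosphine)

The 1 nitrate counter-ion carries a total charge of -1, so each complex ion is 1+.
Ligand charges: 3×triphenylphosphine (neutral), 3×cyano (-1 each); total -3. So Pb + (-3) = 1+, giving Pb = +4.
Ligands are named alphabetically: cyano before triphenylphosphine.

tricyanotris(triphenylphosphine)lead(IV) nitrate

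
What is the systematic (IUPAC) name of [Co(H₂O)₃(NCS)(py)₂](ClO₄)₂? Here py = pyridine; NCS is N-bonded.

triaquaisothiocyanatobis(pyridine)cobalt(III) perchlorate

The 2 perchlorate counter-ions carry a total charge of -2, so each complex ion is 2+.
Ligand charges: 2×pyridine (neutral), 1×isothiocyanato (-1 each), 3×aqua (neutral); total -1. So Co + (-1) = 2+, giving Co = +3.
Ligands are named alphabetically: aqua before isothiocyanato before pyridine.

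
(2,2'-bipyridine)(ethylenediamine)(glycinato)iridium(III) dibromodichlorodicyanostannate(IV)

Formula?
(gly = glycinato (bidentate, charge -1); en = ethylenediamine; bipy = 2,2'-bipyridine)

[Ir(bipy)(en)(gly)][SnBr2Cl2(CN)2]

Cation [Ir…]: ligand charges -1, Ir(III) ⇒ ion charge 2+.
Anion [Sn…]: ligand charges -6, Sn(IV) ⇒ ion charge 2−.
One 2+ cation balances one 2− anion.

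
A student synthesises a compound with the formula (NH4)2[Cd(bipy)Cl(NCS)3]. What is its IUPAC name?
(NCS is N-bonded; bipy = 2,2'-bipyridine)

ammonium (2,2'-bipyridine)chlorotriisothiocyanatocadmate(II)

The 2 ammonium counter-ions carry a total charge of +2, so each complex ion is 2−.
Ligand charges: 3×isothiocyanato (-1 each), 1×chloro (-1 each), 1×2,2'-bipyridine (neutral); total -4. So Cd + (-4) = 2−, giving Cd = +2.
Ligands are named alphabetically: bipyridine before chloro before isothiocyanato.
The complex ion is anionic, so cadmium takes the -ate form cadmate(II).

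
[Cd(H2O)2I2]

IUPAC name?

diaquadiiodocadmium(II)

There is no counter-ion, so the complex is neutral overall.
Ligand charges: 2×iodo (-1 each), 2×aqua (neutral); total -2. So Cd + (-2) = 0, giving Cd = +2.
Ligands are named alphabetically: aqua before iodo.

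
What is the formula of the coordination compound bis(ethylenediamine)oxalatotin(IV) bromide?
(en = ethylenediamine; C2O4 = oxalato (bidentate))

[Sn(C2O4)(en)2]Br2

Ligands: 2 ethylenediamine (en, neutral), 1 oxalato (C2O4, -2). Ligand charge sum = -2.
With Sn in oxidation state +4, the complex ion is [Sn...]^2+.
Charge balance with bromide (-1) requires 1 complex ion per 2 bromide.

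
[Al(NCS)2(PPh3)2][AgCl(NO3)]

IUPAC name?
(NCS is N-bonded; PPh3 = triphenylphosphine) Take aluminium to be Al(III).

Al is given as +3; the cation's ligand charges sum to -2, so the complex cation is 1+.
A 1:1 salt means the anion carries the equal and opposite charge, 1−.
Anion: ligand charges sum to -2; for the ion to be 1−, Ag = +1.

diisothiocyanatobis(triphenylphosphine)aluminium(III) chloronitratoargentate(I)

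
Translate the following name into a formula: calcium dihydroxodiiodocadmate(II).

Ca[CdI2(OH)2]

Ligands: 2 iodo (I, -1), 2 hydroxo (OH, -1). Ligand charge sum = -4.
With Cd in oxidation state +2, the complex ion is [Cd...]^2−.
Charge balance with calcium (+2) requires 1 complex ion per 1 calcium.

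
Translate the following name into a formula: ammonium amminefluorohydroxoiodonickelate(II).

NH4[NiFI(NH3)(OH)]

Ligands: 1 ammine (NH3, neutral), 1 hydroxo (OH, -1), 1 fluoro (F, -1), 1 iodo (I, -1). Ligand charge sum = -3.
With Ni in oxidation state +2, the complex ion is [Ni...]^1−.
Charge balance with ammonium (+1) requires 1 complex ion per 1 ammonium.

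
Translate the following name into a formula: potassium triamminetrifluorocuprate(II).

Ligands: 3 ammine (NH3, neutral), 3 fluoro (F, -1). Ligand charge sum = -3.
With Cu in oxidation state +2, the complex ion is [Cu...]^1−.
Charge balance with potassium (+1) requires 1 complex ion per 1 potassium.

K[CuF3(NH3)3]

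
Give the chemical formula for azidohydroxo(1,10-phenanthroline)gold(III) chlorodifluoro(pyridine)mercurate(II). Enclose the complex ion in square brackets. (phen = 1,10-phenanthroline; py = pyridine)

[Au(N3)(OH)(phen)][HgClF2(py)]

Cation [Au…]: ligand charges -2, Au(III) ⇒ ion charge 1+.
Anion [Hg…]: ligand charges -3, Hg(II) ⇒ ion charge 1−.
One 1+ cation balances one 1− anion.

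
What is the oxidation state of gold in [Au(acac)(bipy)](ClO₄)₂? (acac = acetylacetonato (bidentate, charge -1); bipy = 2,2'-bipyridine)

+3

2 perchlorate outside the brackets (-1 each) → the complex ion is 2+.
Ligand charges: 1×acac = -1; 1×bipy neutral; sum -1.
Au + (-1) = 2+ ⇒ Au is +3.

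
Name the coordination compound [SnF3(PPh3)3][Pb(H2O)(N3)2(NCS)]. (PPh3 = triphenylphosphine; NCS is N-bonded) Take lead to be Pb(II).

trifluorotris(triphenylphosphine)tin(IV) aquadiazidoisothiocyanatoplumbate(II)

Pb is given as +2; the anion's ligand charges sum to -3, so the complex anion is 1−.
A 1:1 salt means the cation carries the equal and opposite charge, 1+.
Cation: ligand charges sum to -3; for the ion to be 1+, Sn = +4.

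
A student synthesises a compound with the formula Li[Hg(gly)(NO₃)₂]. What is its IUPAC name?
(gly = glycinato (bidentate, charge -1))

The 1 lithium counter-ion carries a total charge of +1, so each complex ion is 1−.
Ligand charges: 1×glycinato (-1 each), 2×nitrato (-1 each); total -3. So Hg + (-3) = 1−, giving Hg = +2.
The complex ion is anionic, so mercury takes the -ate form mercurate(II).

lithium (glycinato)dinitratomercurate(II)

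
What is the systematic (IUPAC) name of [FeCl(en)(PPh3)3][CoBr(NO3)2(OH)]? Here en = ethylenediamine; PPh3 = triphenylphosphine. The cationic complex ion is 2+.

Both ions are complex: the cation is named first with the plain metal name, the anion second with the -ate form; each ion's ligands are alphabetised independently.
The complex cation is given as 2+; its ligand charges sum to -1, so Fe = +3.
A 1:1 salt means the anion carries the equal and opposite charge, 2−.
Anion: ligand charges sum to -4; for the ion to be 2−, Co = +2.

chloro(ethylenediamine)tris(triphenylphosphine)iron(III) bromohydroxodinitratocobaltate(II)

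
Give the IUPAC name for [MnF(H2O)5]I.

pentaaquafluoromanganese(II) iodide

The 1 iodide counter-ion carries a total charge of -1, so each complex ion is 1+.
Ligand charges: 1×fluoro (-1 each), 5×aqua (neutral); total -1. So Mn + (-1) = 1+, giving Mn = +2.
Ligands are named alphabetically: aqua before fluoro.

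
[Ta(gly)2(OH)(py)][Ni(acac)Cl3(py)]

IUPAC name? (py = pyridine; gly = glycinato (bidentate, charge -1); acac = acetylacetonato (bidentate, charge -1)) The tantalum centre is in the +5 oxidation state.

Both ions are complex: the cation is named first with the plain metal name, the anion second with the -ate form; each ion's ligands are alphabetised independently.
Ta is given as +5; the cation's ligand charges sum to -3, so the complex cation is 2+.
A 1:1 salt means the anion carries the equal and opposite charge, 2−.
Anion: ligand charges sum to -4; for the ion to be 2−, Ni = +2.

bis(glycinato)hydroxo(pyridine)tantalum(V) (acetylacetonato)trichloro(pyridine)nickelate(II)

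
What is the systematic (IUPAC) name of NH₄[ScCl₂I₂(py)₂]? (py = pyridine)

ammonium dichlorodiiodobis(pyridine)scandate(III)

The 1 ammonium counter-ion carries a total charge of +1, so each complex ion is 1−.
Ligand charges: 2×chloro (-1 each), 2×iodo (-1 each), 2×pyridine (neutral); total -4. So Sc + (-4) = 1−, giving Sc = +3.
Ligands are named alphabetically: chloro before iodo before pyridine.
The complex ion is anionic, so scandium takes the -ate form scandate(III).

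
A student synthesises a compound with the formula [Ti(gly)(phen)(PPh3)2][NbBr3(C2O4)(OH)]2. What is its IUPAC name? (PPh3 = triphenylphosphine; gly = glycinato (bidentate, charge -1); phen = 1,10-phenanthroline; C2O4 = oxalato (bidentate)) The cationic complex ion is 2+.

The complex cation is given as 2+; its ligand charges sum to -1, so Ti = +3.
With 2 anions per cation, each anion must be 2/2 = 1−.
Anion: ligand charges sum to -6; for the ion to be 1−, Nb = +5.

(glycinato)(1,10-phenanthroline)bis(triphenylphosphine)titanium(III) tribromohydroxooxalatoniobate(V)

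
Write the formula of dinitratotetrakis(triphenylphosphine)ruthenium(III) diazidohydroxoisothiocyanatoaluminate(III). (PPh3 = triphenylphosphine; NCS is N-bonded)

Cation [Ru…]: ligand charges -2, Ru(III) ⇒ ion charge 1+.
Anion [Al…]: ligand charges -4, Al(III) ⇒ ion charge 1−.
One 1+ cation balances one 1− anion.

[Ru(NO3)2(PPh3)4][Al(N3)2(NCS)(OH)]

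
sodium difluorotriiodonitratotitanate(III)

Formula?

Ligands: 3 iodo (I, -1), 2 fluoro (F, -1), 1 nitrato (NO3, -1). Ligand charge sum = -6.
With Ti in oxidation state +3, the complex ion is [Ti...]^3−.
Charge balance with sodium (+1) requires 1 complex ion per 3 sodium.

Na3[TiF2I3(NO3)]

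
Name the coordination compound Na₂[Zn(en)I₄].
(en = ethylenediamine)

The 2 sodium counter-ions carry a total charge of +2, so each complex ion is 2−.
Ligand charges: 1×ethylenediamine (neutral), 4×iodo (-1 each); total -4. So Zn + (-4) = 2−, giving Zn = +2.
The complex ion is anionic, so zinc takes the -ate form zincate(II).

sodium (ethylenediamine)tetraiodozincate(II)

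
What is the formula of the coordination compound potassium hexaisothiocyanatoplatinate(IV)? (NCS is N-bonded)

K2[Pt(NCS)6]

Ligands: 6 isothiocyanato (NCS, -1). Ligand charge sum = -6.
Charge balance with potassium (+1) requires 1 complex ion per 2 potassium.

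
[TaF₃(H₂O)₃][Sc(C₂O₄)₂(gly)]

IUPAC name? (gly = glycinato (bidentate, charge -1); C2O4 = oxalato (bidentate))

triaquatrifluorotantalum(V) (glycinato)dioxalatoscandate(III)

Both ions are complex: the cation is named first with the plain metal name, the anion second with the -ate form; each ion's ligands are alphabetised independently.
Scandium is always +3 in its complexes; the anion's ligand charges sum to -5, so the complex anion is 2−.
A 1:1 salt means the cation carries the equal and opposite charge, 2+.
Cation: ligand charges sum to -3; for the ion to be 2+, Ta = +5.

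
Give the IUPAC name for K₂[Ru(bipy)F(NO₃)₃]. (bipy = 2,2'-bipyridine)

potassium (2,2'-bipyridine)fluorotrinitratoruthenate(II)

The 2 potassium counter-ions carry a total charge of +2, so each complex ion is 2−.
Ligand charges: 1×2,2'-bipyridine (neutral), 1×fluoro (-1 each), 3×nitrato (-1 each); total -4. So Ru + (-4) = 2−, giving Ru = +2.
Ligands are named alphabetically: bipyridine before fluoro before nitrato.
The complex ion is anionic, so ruthenium takes the -ate form ruthenate(II).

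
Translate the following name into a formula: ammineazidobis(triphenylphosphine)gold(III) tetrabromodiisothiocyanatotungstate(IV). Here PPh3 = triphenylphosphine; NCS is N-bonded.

[Au(N3)(NH3)(PPh3)2][WBr4(NCS)2]

Cation [Au…]: ligand charges -1, Au(III) ⇒ ion charge 2+.
Anion [W…]: ligand charges -6, W(IV) ⇒ ion charge 2−.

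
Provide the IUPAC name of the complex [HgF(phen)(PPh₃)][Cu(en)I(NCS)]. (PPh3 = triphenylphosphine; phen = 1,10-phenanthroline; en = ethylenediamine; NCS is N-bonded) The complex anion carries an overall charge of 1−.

Both ions are complex: the cation is named first with the plain metal name, the anion second with the -ate form; each ion's ligands are alphabetised independently.
The complex anion is given as 1−; its ligand charges sum to -2, so Cu = +1.
A 1:1 salt means the cation carries the equal and opposite charge, 1+.
Cation: ligand charges sum to -1; for the ion to be 1+, Hg = +2.

fluoro(1,10-phenanthroline)(triphenylphosphine)mercury(II) (ethylenediamine)iodoisothiocyanatocuprate(I)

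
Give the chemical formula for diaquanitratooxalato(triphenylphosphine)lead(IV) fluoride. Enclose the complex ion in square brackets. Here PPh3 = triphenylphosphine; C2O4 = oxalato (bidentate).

Ligands: 2 aqua (H2O, neutral), 1 triphenylphosphine (PPh3, neutral), 1 nitrato (NO3, -1), 1 oxalato (C2O4, -2). Ligand charge sum = -3.
Charge balance with fluoride (-1) requires 1 complex ion per 1 fluoride.

[Pb(C2O4)(H2O)2(NO3)(PPh3)]F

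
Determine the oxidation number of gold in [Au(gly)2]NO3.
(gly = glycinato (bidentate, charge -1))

+3

1 nitrate outside the brackets (-1 each) → the complex ion is 1+.
Ligand charges: 2×gly = -2; sum -2.
Au + (-2) = 1+ ⇒ Au is +3.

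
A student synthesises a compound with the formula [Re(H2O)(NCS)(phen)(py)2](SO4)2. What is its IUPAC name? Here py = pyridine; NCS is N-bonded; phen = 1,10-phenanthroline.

aquaisothiocyanato(1,10-phenanthroline)bis(pyridine)rhenium(V) sulfate

The 2 sulfate counter-ions carry a total charge of -4, so each complex ion is 4+.
Ligand charges: 2×pyridine (neutral), 1×isothiocyanato (-1 each), 1×1,10-phenanthroline (neutral), 1×aqua (neutral); total -1. So Re + (-1) = 4+, giving Re = +5.
Ligands are named alphabetically: aqua before isothiocyanato before phenanthroline before pyridine.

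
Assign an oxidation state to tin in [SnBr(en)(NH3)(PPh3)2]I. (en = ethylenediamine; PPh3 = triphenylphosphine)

1 iodide outside the brackets (-1 each) → the complex ion is 1+.
Ligand charges: 1×en neutral; 2×PPh3 neutral; 1×Br = -1; 1×NH3 neutral; sum -1.
Sn + (-1) = 1+ ⇒ Sn is +2.

+2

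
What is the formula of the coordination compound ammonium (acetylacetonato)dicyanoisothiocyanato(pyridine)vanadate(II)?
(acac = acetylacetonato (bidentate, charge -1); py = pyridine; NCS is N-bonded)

(NH4)2[V(acac)(CN)2(NCS)(py)]

Ligands: 1 acetylacetonato (acac, -1), 2 cyano (CN, -1), 1 pyridine (py, neutral), 1 isothiocyanato (NCS, -1). Ligand charge sum = -4.
With V in oxidation state +2, the complex ion is [V...]^2−.
Charge balance with ammonium (+1) requires 1 complex ion per 2 ammonium.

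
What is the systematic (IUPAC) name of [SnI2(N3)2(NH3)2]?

diamminediazidodiiodotin(IV)

There is no counter-ion, so the complex is neutral overall.
Ligand charges: 2×ammine (neutral), 2×azido (-1 each), 2×iodo (-1 each); total -4. So Sn + (-4) = 0, giving Sn = +4.
Ligands are named alphabetically: ammine before azido before iodo.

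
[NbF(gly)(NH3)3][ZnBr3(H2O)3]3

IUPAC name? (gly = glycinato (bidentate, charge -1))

Both ions are complex: the cation is named first with the plain metal name, the anion second with the -ate form; each ion's ligands are alphabetised independently.
Zinc is always +2 in its complexes; the anion's ligand charges sum to -3, so the complex anion is 1−.
With 3 anions per cation, the cation must be 3×1 = 3+.
Cation: ligand charges sum to -2; for the ion to be 3+, Nb = +5.

triamminefluoro(glycinato)niobium(V) triaquatribromozincate(II)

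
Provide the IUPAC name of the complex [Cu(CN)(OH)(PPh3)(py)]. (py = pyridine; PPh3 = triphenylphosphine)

There is no counter-ion, so the complex is neutral overall.
Ligand charges: 1×hydroxo (-1 each), 1×pyridine (neutral), 1×cyano (-1 each), 1×triphenylphosphine (neutral); total -2. So Cu + (-2) = 0, giving Cu = +2.
Ligands are named alphabetically: cyano before hydroxo before pyridine before triphenylphosphine.

cyanohydroxo(pyridine)(triphenylphosphine)copper(II)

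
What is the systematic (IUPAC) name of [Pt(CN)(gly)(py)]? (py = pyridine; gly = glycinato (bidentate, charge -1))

cyano(glycinato)(pyridine)platinum(II)

There is no counter-ion, so the complex is neutral overall.
Ligand charges: 1×pyridine (neutral), 1×cyano (-1 each), 1×glycinato (-1 each); total -2. So Pt + (-2) = 0, giving Pt = +2.
Ligands are named alphabetically: cyano before glycinato before pyridine.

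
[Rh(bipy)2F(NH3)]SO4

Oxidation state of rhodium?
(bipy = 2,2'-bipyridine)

+3

1 sulfate outside the brackets (-2 each) → the complex ion is 2+.
Ligand charges: 1×F = -1; 2×bipy neutral; 1×NH3 neutral; sum -1.
Rh + (-1) = 2+ ⇒ Rh is +3.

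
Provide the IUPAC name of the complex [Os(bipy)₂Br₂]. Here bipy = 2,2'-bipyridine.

There is no counter-ion, so the complex is neutral overall.
Ligand charges: 2×bromo (-1 each), 2×2,2'-bipyridine (neutral); total -2. So Os + (-2) = 0, giving Os = +2.
Ligands are named alphabetically: bipyridine before bromo.

bis(2,2'-bipyridine)dibromoosmium(II)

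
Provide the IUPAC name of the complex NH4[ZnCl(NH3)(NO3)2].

ammonium amminechlorodinitratozincate(II)

The 1 ammonium counter-ion carries a total charge of +1, so each complex ion is 1−.
Ligand charges: 2×nitrato (-1 each), 1×ammine (neutral), 1×chloro (-1 each); total -3. So Zn + (-3) = 1−, giving Zn = +2.
Ligands are named alphabetically: ammine before chloro before nitrato.
The complex ion is anionic, so zinc takes the -ate form zincate(II).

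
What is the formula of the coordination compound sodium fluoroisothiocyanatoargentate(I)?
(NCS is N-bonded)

Na[AgF(NCS)]

Ligands: 1 isothiocyanato (NCS, -1), 1 fluoro (F, -1). Ligand charge sum = -2.
Charge balance with sodium (+1) requires 1 complex ion per 1 sodium.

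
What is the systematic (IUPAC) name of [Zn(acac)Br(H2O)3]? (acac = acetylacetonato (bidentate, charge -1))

(acetylacetonato)triaquabromozinc(II)

There is no counter-ion, so the complex is neutral overall.
Ligand charges: 1×bromo (-1 each), 3×aqua (neutral), 1×acetylacetonato (-1 each); total -2. So Zn + (-2) = 0, giving Zn = +2.
Ligands are named alphabetically: acetylacetonato before aqua before bromo.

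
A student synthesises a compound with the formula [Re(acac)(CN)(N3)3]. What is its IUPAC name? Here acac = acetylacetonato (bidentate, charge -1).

(acetylacetonato)triazidocyanorhenium(V)

There is no counter-ion, so the complex is neutral overall.
Ligand charges: 3×azido (-1 each), 1×cyano (-1 each), 1×acetylacetonato (-1 each); total -5. So Re + (-5) = 0, giving Re = +5.
Ligands are named alphabetically: acetylacetonato before azido before cyano.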